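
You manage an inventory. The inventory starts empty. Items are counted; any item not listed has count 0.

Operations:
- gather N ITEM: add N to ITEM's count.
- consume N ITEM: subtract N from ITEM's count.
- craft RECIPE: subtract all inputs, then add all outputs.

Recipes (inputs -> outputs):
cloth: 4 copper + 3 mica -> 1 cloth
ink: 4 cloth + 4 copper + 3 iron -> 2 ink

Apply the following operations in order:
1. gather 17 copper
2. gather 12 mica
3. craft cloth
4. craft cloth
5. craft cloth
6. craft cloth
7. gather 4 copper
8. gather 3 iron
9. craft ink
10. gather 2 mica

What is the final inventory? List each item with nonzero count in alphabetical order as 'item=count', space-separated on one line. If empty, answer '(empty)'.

Answer: copper=1 ink=2 mica=2

Derivation:
After 1 (gather 17 copper): copper=17
After 2 (gather 12 mica): copper=17 mica=12
After 3 (craft cloth): cloth=1 copper=13 mica=9
After 4 (craft cloth): cloth=2 copper=9 mica=6
After 5 (craft cloth): cloth=3 copper=5 mica=3
After 6 (craft cloth): cloth=4 copper=1
After 7 (gather 4 copper): cloth=4 copper=5
After 8 (gather 3 iron): cloth=4 copper=5 iron=3
After 9 (craft ink): copper=1 ink=2
After 10 (gather 2 mica): copper=1 ink=2 mica=2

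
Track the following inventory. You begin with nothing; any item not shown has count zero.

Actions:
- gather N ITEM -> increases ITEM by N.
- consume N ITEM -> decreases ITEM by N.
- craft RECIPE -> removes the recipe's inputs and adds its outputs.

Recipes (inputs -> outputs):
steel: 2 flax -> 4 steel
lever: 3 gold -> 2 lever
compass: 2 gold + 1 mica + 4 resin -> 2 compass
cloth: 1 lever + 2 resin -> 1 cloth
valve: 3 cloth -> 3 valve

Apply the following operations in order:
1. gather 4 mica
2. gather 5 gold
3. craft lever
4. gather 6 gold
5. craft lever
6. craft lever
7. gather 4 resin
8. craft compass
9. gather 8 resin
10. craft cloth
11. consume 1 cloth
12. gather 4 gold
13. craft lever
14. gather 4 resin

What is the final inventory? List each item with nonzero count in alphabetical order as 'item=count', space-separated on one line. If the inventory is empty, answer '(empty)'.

Answer: compass=2 gold=1 lever=7 mica=3 resin=10

Derivation:
After 1 (gather 4 mica): mica=4
After 2 (gather 5 gold): gold=5 mica=4
After 3 (craft lever): gold=2 lever=2 mica=4
After 4 (gather 6 gold): gold=8 lever=2 mica=4
After 5 (craft lever): gold=5 lever=4 mica=4
After 6 (craft lever): gold=2 lever=6 mica=4
After 7 (gather 4 resin): gold=2 lever=6 mica=4 resin=4
After 8 (craft compass): compass=2 lever=6 mica=3
After 9 (gather 8 resin): compass=2 lever=6 mica=3 resin=8
After 10 (craft cloth): cloth=1 compass=2 lever=5 mica=3 resin=6
After 11 (consume 1 cloth): compass=2 lever=5 mica=3 resin=6
After 12 (gather 4 gold): compass=2 gold=4 lever=5 mica=3 resin=6
After 13 (craft lever): compass=2 gold=1 lever=7 mica=3 resin=6
After 14 (gather 4 resin): compass=2 gold=1 lever=7 mica=3 resin=10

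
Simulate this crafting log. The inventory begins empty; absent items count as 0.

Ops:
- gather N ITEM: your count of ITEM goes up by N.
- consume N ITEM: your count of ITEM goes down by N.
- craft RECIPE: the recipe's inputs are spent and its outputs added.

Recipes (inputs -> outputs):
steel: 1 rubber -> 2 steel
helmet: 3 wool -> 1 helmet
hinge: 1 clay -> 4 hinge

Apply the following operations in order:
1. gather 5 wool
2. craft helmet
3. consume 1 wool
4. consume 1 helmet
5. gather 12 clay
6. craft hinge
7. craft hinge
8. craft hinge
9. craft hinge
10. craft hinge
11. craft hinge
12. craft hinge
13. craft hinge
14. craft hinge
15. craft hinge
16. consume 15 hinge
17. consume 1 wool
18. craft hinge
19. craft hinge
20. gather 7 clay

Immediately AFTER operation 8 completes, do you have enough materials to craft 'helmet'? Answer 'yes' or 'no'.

After 1 (gather 5 wool): wool=5
After 2 (craft helmet): helmet=1 wool=2
After 3 (consume 1 wool): helmet=1 wool=1
After 4 (consume 1 helmet): wool=1
After 5 (gather 12 clay): clay=12 wool=1
After 6 (craft hinge): clay=11 hinge=4 wool=1
After 7 (craft hinge): clay=10 hinge=8 wool=1
After 8 (craft hinge): clay=9 hinge=12 wool=1

Answer: no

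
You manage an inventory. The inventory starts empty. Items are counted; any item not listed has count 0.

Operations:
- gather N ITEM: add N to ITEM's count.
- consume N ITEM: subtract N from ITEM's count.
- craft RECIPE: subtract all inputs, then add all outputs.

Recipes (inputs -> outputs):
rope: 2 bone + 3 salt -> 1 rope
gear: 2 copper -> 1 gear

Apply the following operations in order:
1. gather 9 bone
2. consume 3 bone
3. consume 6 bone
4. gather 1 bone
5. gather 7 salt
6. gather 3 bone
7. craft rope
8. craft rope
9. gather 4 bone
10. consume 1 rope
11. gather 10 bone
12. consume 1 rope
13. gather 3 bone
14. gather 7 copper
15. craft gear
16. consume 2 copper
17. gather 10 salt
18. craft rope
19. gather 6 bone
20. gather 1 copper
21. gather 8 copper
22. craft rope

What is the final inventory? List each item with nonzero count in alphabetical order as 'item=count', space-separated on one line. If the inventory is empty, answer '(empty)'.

Answer: bone=19 copper=12 gear=1 rope=2 salt=5

Derivation:
After 1 (gather 9 bone): bone=9
After 2 (consume 3 bone): bone=6
After 3 (consume 6 bone): (empty)
After 4 (gather 1 bone): bone=1
After 5 (gather 7 salt): bone=1 salt=7
After 6 (gather 3 bone): bone=4 salt=7
After 7 (craft rope): bone=2 rope=1 salt=4
After 8 (craft rope): rope=2 salt=1
After 9 (gather 4 bone): bone=4 rope=2 salt=1
After 10 (consume 1 rope): bone=4 rope=1 salt=1
After 11 (gather 10 bone): bone=14 rope=1 salt=1
After 12 (consume 1 rope): bone=14 salt=1
After 13 (gather 3 bone): bone=17 salt=1
After 14 (gather 7 copper): bone=17 copper=7 salt=1
After 15 (craft gear): bone=17 copper=5 gear=1 salt=1
After 16 (consume 2 copper): bone=17 copper=3 gear=1 salt=1
After 17 (gather 10 salt): bone=17 copper=3 gear=1 salt=11
After 18 (craft rope): bone=15 copper=3 gear=1 rope=1 salt=8
After 19 (gather 6 bone): bone=21 copper=3 gear=1 rope=1 salt=8
After 20 (gather 1 copper): bone=21 copper=4 gear=1 rope=1 salt=8
After 21 (gather 8 copper): bone=21 copper=12 gear=1 rope=1 salt=8
After 22 (craft rope): bone=19 copper=12 gear=1 rope=2 salt=5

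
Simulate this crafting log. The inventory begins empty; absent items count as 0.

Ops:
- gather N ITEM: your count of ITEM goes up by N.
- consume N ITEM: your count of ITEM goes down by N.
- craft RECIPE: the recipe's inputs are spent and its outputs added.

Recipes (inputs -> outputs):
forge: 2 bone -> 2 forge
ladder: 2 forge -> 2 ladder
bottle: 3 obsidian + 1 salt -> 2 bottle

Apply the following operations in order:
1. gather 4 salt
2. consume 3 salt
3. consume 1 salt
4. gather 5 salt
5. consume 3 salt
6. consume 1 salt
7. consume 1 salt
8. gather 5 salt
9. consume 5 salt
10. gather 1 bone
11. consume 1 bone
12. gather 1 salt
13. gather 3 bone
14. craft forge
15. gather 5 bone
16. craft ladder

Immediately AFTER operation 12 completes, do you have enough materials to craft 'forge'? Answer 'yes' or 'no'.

After 1 (gather 4 salt): salt=4
After 2 (consume 3 salt): salt=1
After 3 (consume 1 salt): (empty)
After 4 (gather 5 salt): salt=5
After 5 (consume 3 salt): salt=2
After 6 (consume 1 salt): salt=1
After 7 (consume 1 salt): (empty)
After 8 (gather 5 salt): salt=5
After 9 (consume 5 salt): (empty)
After 10 (gather 1 bone): bone=1
After 11 (consume 1 bone): (empty)
After 12 (gather 1 salt): salt=1

Answer: no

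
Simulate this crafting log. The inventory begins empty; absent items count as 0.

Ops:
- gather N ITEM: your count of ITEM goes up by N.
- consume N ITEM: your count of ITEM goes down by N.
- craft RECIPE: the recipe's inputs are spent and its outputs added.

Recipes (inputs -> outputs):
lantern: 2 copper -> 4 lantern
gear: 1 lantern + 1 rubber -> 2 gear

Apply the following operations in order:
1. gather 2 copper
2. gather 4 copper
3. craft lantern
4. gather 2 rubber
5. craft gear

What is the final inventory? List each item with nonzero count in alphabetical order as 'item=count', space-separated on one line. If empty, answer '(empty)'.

Answer: copper=4 gear=2 lantern=3 rubber=1

Derivation:
After 1 (gather 2 copper): copper=2
After 2 (gather 4 copper): copper=6
After 3 (craft lantern): copper=4 lantern=4
After 4 (gather 2 rubber): copper=4 lantern=4 rubber=2
After 5 (craft gear): copper=4 gear=2 lantern=3 rubber=1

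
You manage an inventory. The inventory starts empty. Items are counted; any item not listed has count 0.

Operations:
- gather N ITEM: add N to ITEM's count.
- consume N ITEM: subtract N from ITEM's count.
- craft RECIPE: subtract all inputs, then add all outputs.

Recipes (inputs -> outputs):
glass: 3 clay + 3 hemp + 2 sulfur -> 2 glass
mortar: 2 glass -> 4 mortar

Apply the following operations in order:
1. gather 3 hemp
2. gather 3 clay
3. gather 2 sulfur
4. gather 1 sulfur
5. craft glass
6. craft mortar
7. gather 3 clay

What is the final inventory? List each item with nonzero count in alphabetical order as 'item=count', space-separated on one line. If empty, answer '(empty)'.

Answer: clay=3 mortar=4 sulfur=1

Derivation:
After 1 (gather 3 hemp): hemp=3
After 2 (gather 3 clay): clay=3 hemp=3
After 3 (gather 2 sulfur): clay=3 hemp=3 sulfur=2
After 4 (gather 1 sulfur): clay=3 hemp=3 sulfur=3
After 5 (craft glass): glass=2 sulfur=1
After 6 (craft mortar): mortar=4 sulfur=1
After 7 (gather 3 clay): clay=3 mortar=4 sulfur=1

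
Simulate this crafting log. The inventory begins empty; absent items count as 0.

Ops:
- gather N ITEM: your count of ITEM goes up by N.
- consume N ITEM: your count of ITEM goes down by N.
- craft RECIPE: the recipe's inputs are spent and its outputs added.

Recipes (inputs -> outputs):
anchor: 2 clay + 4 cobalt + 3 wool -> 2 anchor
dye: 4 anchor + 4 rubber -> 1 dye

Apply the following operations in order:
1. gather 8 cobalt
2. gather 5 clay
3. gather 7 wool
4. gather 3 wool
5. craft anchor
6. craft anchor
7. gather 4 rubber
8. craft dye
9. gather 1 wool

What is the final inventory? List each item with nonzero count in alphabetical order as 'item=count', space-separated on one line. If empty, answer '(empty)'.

After 1 (gather 8 cobalt): cobalt=8
After 2 (gather 5 clay): clay=5 cobalt=8
After 3 (gather 7 wool): clay=5 cobalt=8 wool=7
After 4 (gather 3 wool): clay=5 cobalt=8 wool=10
After 5 (craft anchor): anchor=2 clay=3 cobalt=4 wool=7
After 6 (craft anchor): anchor=4 clay=1 wool=4
After 7 (gather 4 rubber): anchor=4 clay=1 rubber=4 wool=4
After 8 (craft dye): clay=1 dye=1 wool=4
After 9 (gather 1 wool): clay=1 dye=1 wool=5

Answer: clay=1 dye=1 wool=5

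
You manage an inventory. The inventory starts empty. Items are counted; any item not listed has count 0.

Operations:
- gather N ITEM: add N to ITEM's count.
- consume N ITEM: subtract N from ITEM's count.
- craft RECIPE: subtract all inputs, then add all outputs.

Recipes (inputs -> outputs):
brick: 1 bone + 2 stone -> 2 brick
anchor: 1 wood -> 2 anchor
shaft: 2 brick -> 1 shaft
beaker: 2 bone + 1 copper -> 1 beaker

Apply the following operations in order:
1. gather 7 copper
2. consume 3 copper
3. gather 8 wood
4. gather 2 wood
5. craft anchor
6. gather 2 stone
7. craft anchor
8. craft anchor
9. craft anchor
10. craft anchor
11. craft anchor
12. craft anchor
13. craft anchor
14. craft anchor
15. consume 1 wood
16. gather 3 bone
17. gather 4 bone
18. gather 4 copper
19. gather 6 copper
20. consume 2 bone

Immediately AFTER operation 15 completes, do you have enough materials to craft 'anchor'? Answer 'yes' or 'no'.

After 1 (gather 7 copper): copper=7
After 2 (consume 3 copper): copper=4
After 3 (gather 8 wood): copper=4 wood=8
After 4 (gather 2 wood): copper=4 wood=10
After 5 (craft anchor): anchor=2 copper=4 wood=9
After 6 (gather 2 stone): anchor=2 copper=4 stone=2 wood=9
After 7 (craft anchor): anchor=4 copper=4 stone=2 wood=8
After 8 (craft anchor): anchor=6 copper=4 stone=2 wood=7
After 9 (craft anchor): anchor=8 copper=4 stone=2 wood=6
After 10 (craft anchor): anchor=10 copper=4 stone=2 wood=5
After 11 (craft anchor): anchor=12 copper=4 stone=2 wood=4
After 12 (craft anchor): anchor=14 copper=4 stone=2 wood=3
After 13 (craft anchor): anchor=16 copper=4 stone=2 wood=2
After 14 (craft anchor): anchor=18 copper=4 stone=2 wood=1
After 15 (consume 1 wood): anchor=18 copper=4 stone=2

Answer: no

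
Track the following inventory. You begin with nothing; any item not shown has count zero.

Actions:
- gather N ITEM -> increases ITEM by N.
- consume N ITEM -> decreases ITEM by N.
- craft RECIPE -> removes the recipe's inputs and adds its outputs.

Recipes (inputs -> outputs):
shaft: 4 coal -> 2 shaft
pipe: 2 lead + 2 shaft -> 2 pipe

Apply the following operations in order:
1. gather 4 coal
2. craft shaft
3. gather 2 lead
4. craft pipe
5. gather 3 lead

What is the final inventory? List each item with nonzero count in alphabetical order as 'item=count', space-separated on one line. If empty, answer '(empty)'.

After 1 (gather 4 coal): coal=4
After 2 (craft shaft): shaft=2
After 3 (gather 2 lead): lead=2 shaft=2
After 4 (craft pipe): pipe=2
After 5 (gather 3 lead): lead=3 pipe=2

Answer: lead=3 pipe=2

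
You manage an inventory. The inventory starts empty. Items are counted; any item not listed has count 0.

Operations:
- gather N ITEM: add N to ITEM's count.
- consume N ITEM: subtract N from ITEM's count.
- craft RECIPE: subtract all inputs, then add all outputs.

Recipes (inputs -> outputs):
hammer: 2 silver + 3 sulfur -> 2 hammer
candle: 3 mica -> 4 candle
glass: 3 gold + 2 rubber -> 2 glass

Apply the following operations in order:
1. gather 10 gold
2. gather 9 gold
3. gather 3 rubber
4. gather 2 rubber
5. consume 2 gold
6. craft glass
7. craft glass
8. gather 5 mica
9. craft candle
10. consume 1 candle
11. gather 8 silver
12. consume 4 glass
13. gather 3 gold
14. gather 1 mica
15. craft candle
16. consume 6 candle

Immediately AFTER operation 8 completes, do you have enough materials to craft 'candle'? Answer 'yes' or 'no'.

Answer: yes

Derivation:
After 1 (gather 10 gold): gold=10
After 2 (gather 9 gold): gold=19
After 3 (gather 3 rubber): gold=19 rubber=3
After 4 (gather 2 rubber): gold=19 rubber=5
After 5 (consume 2 gold): gold=17 rubber=5
After 6 (craft glass): glass=2 gold=14 rubber=3
After 7 (craft glass): glass=4 gold=11 rubber=1
After 8 (gather 5 mica): glass=4 gold=11 mica=5 rubber=1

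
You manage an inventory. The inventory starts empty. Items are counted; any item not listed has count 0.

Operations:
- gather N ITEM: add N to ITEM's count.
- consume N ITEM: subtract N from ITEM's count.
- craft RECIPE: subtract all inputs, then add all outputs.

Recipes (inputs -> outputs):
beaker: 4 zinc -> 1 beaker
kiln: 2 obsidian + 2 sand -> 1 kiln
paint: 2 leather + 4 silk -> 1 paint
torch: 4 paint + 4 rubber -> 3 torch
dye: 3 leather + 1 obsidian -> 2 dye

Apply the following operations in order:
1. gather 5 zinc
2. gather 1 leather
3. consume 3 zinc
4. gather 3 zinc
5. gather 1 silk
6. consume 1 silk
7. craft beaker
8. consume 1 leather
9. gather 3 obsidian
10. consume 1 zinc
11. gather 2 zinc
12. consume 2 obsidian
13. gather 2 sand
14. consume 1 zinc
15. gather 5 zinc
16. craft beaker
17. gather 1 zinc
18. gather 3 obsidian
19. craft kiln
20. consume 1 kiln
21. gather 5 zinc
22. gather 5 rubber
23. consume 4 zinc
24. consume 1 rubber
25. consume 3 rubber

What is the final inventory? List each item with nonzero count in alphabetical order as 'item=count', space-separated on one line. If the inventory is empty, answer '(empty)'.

Answer: beaker=2 obsidian=2 rubber=1 zinc=4

Derivation:
After 1 (gather 5 zinc): zinc=5
After 2 (gather 1 leather): leather=1 zinc=5
After 3 (consume 3 zinc): leather=1 zinc=2
After 4 (gather 3 zinc): leather=1 zinc=5
After 5 (gather 1 silk): leather=1 silk=1 zinc=5
After 6 (consume 1 silk): leather=1 zinc=5
After 7 (craft beaker): beaker=1 leather=1 zinc=1
After 8 (consume 1 leather): beaker=1 zinc=1
After 9 (gather 3 obsidian): beaker=1 obsidian=3 zinc=1
After 10 (consume 1 zinc): beaker=1 obsidian=3
After 11 (gather 2 zinc): beaker=1 obsidian=3 zinc=2
After 12 (consume 2 obsidian): beaker=1 obsidian=1 zinc=2
After 13 (gather 2 sand): beaker=1 obsidian=1 sand=2 zinc=2
After 14 (consume 1 zinc): beaker=1 obsidian=1 sand=2 zinc=1
After 15 (gather 5 zinc): beaker=1 obsidian=1 sand=2 zinc=6
After 16 (craft beaker): beaker=2 obsidian=1 sand=2 zinc=2
After 17 (gather 1 zinc): beaker=2 obsidian=1 sand=2 zinc=3
After 18 (gather 3 obsidian): beaker=2 obsidian=4 sand=2 zinc=3
After 19 (craft kiln): beaker=2 kiln=1 obsidian=2 zinc=3
After 20 (consume 1 kiln): beaker=2 obsidian=2 zinc=3
After 21 (gather 5 zinc): beaker=2 obsidian=2 zinc=8
After 22 (gather 5 rubber): beaker=2 obsidian=2 rubber=5 zinc=8
After 23 (consume 4 zinc): beaker=2 obsidian=2 rubber=5 zinc=4
After 24 (consume 1 rubber): beaker=2 obsidian=2 rubber=4 zinc=4
After 25 (consume 3 rubber): beaker=2 obsidian=2 rubber=1 zinc=4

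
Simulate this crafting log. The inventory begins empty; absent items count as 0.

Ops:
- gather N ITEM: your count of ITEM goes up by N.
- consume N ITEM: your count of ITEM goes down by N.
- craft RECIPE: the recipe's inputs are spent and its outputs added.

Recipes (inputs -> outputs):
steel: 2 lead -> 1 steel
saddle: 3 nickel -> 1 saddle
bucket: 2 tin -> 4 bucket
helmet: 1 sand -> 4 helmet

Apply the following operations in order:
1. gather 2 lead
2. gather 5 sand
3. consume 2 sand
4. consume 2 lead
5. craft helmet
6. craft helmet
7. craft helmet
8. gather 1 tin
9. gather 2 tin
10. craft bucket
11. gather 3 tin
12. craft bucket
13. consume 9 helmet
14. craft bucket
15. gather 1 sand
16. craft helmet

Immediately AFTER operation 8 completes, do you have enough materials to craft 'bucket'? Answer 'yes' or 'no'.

Answer: no

Derivation:
After 1 (gather 2 lead): lead=2
After 2 (gather 5 sand): lead=2 sand=5
After 3 (consume 2 sand): lead=2 sand=3
After 4 (consume 2 lead): sand=3
After 5 (craft helmet): helmet=4 sand=2
After 6 (craft helmet): helmet=8 sand=1
After 7 (craft helmet): helmet=12
After 8 (gather 1 tin): helmet=12 tin=1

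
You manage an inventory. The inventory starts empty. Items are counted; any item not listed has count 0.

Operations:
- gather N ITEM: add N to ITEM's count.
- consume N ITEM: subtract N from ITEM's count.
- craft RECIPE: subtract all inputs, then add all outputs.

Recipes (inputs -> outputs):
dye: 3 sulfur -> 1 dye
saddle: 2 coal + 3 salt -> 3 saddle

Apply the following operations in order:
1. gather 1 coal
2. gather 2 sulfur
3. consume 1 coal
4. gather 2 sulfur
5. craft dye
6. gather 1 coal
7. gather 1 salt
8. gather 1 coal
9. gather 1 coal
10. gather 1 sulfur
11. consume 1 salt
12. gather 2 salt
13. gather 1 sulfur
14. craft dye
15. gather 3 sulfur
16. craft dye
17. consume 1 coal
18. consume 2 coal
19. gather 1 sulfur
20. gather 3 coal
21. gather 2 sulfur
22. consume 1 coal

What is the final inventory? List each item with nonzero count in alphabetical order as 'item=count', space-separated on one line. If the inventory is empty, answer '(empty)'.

After 1 (gather 1 coal): coal=1
After 2 (gather 2 sulfur): coal=1 sulfur=2
After 3 (consume 1 coal): sulfur=2
After 4 (gather 2 sulfur): sulfur=4
After 5 (craft dye): dye=1 sulfur=1
After 6 (gather 1 coal): coal=1 dye=1 sulfur=1
After 7 (gather 1 salt): coal=1 dye=1 salt=1 sulfur=1
After 8 (gather 1 coal): coal=2 dye=1 salt=1 sulfur=1
After 9 (gather 1 coal): coal=3 dye=1 salt=1 sulfur=1
After 10 (gather 1 sulfur): coal=3 dye=1 salt=1 sulfur=2
After 11 (consume 1 salt): coal=3 dye=1 sulfur=2
After 12 (gather 2 salt): coal=3 dye=1 salt=2 sulfur=2
After 13 (gather 1 sulfur): coal=3 dye=1 salt=2 sulfur=3
After 14 (craft dye): coal=3 dye=2 salt=2
After 15 (gather 3 sulfur): coal=3 dye=2 salt=2 sulfur=3
After 16 (craft dye): coal=3 dye=3 salt=2
After 17 (consume 1 coal): coal=2 dye=3 salt=2
After 18 (consume 2 coal): dye=3 salt=2
After 19 (gather 1 sulfur): dye=3 salt=2 sulfur=1
After 20 (gather 3 coal): coal=3 dye=3 salt=2 sulfur=1
After 21 (gather 2 sulfur): coal=3 dye=3 salt=2 sulfur=3
After 22 (consume 1 coal): coal=2 dye=3 salt=2 sulfur=3

Answer: coal=2 dye=3 salt=2 sulfur=3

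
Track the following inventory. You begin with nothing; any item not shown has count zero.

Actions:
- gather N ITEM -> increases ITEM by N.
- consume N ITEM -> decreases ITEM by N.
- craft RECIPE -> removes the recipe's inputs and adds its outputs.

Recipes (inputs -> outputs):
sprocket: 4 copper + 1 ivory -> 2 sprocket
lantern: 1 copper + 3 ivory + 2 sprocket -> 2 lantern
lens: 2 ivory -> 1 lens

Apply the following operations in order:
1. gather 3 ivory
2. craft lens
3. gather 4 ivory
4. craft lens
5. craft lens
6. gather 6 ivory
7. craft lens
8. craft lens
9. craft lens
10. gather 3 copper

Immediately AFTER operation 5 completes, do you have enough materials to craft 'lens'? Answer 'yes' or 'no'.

Answer: no

Derivation:
After 1 (gather 3 ivory): ivory=3
After 2 (craft lens): ivory=1 lens=1
After 3 (gather 4 ivory): ivory=5 lens=1
After 4 (craft lens): ivory=3 lens=2
After 5 (craft lens): ivory=1 lens=3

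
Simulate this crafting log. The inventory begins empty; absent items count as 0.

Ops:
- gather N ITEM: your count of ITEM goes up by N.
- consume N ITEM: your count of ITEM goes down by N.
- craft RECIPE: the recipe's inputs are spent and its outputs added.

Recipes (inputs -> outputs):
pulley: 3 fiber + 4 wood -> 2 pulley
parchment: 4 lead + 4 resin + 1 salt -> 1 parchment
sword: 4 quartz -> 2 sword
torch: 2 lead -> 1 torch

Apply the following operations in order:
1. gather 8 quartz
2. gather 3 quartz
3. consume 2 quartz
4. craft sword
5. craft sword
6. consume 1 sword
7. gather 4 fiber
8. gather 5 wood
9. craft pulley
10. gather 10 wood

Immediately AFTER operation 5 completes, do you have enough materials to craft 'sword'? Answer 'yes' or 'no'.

After 1 (gather 8 quartz): quartz=8
After 2 (gather 3 quartz): quartz=11
After 3 (consume 2 quartz): quartz=9
After 4 (craft sword): quartz=5 sword=2
After 5 (craft sword): quartz=1 sword=4

Answer: no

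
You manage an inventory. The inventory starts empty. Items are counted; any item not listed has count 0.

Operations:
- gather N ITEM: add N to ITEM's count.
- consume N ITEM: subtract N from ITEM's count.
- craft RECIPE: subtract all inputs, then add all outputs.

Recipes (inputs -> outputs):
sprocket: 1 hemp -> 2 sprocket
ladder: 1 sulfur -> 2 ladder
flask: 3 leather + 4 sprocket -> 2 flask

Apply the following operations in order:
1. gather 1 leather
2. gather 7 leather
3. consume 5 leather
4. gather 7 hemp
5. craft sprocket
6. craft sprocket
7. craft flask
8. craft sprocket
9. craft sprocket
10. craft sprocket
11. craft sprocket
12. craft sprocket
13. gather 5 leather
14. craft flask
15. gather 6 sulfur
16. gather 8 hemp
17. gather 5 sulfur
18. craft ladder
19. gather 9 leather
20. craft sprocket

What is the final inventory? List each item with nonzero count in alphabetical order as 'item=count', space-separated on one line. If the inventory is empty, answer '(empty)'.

Answer: flask=4 hemp=7 ladder=2 leather=11 sprocket=8 sulfur=10

Derivation:
After 1 (gather 1 leather): leather=1
After 2 (gather 7 leather): leather=8
After 3 (consume 5 leather): leather=3
After 4 (gather 7 hemp): hemp=7 leather=3
After 5 (craft sprocket): hemp=6 leather=3 sprocket=2
After 6 (craft sprocket): hemp=5 leather=3 sprocket=4
After 7 (craft flask): flask=2 hemp=5
After 8 (craft sprocket): flask=2 hemp=4 sprocket=2
After 9 (craft sprocket): flask=2 hemp=3 sprocket=4
After 10 (craft sprocket): flask=2 hemp=2 sprocket=6
After 11 (craft sprocket): flask=2 hemp=1 sprocket=8
After 12 (craft sprocket): flask=2 sprocket=10
After 13 (gather 5 leather): flask=2 leather=5 sprocket=10
After 14 (craft flask): flask=4 leather=2 sprocket=6
After 15 (gather 6 sulfur): flask=4 leather=2 sprocket=6 sulfur=6
After 16 (gather 8 hemp): flask=4 hemp=8 leather=2 sprocket=6 sulfur=6
After 17 (gather 5 sulfur): flask=4 hemp=8 leather=2 sprocket=6 sulfur=11
After 18 (craft ladder): flask=4 hemp=8 ladder=2 leather=2 sprocket=6 sulfur=10
After 19 (gather 9 leather): flask=4 hemp=8 ladder=2 leather=11 sprocket=6 sulfur=10
After 20 (craft sprocket): flask=4 hemp=7 ladder=2 leather=11 sprocket=8 sulfur=10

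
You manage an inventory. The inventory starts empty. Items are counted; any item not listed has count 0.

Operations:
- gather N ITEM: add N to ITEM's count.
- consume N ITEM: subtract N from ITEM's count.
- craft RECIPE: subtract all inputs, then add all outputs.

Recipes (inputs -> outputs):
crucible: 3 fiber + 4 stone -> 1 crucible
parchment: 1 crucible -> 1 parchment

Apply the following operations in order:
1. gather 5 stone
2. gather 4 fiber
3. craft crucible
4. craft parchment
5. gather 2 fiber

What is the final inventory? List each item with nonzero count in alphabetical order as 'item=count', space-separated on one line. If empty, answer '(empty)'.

After 1 (gather 5 stone): stone=5
After 2 (gather 4 fiber): fiber=4 stone=5
After 3 (craft crucible): crucible=1 fiber=1 stone=1
After 4 (craft parchment): fiber=1 parchment=1 stone=1
After 5 (gather 2 fiber): fiber=3 parchment=1 stone=1

Answer: fiber=3 parchment=1 stone=1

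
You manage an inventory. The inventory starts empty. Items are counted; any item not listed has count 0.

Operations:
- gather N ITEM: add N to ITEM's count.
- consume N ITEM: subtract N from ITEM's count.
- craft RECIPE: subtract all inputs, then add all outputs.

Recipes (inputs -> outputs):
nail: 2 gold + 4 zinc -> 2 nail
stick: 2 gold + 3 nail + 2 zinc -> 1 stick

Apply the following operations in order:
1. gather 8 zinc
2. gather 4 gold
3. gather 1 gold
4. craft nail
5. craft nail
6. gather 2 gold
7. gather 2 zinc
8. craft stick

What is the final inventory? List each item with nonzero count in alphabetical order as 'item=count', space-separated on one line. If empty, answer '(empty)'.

Answer: gold=1 nail=1 stick=1

Derivation:
After 1 (gather 8 zinc): zinc=8
After 2 (gather 4 gold): gold=4 zinc=8
After 3 (gather 1 gold): gold=5 zinc=8
After 4 (craft nail): gold=3 nail=2 zinc=4
After 5 (craft nail): gold=1 nail=4
After 6 (gather 2 gold): gold=3 nail=4
After 7 (gather 2 zinc): gold=3 nail=4 zinc=2
After 8 (craft stick): gold=1 nail=1 stick=1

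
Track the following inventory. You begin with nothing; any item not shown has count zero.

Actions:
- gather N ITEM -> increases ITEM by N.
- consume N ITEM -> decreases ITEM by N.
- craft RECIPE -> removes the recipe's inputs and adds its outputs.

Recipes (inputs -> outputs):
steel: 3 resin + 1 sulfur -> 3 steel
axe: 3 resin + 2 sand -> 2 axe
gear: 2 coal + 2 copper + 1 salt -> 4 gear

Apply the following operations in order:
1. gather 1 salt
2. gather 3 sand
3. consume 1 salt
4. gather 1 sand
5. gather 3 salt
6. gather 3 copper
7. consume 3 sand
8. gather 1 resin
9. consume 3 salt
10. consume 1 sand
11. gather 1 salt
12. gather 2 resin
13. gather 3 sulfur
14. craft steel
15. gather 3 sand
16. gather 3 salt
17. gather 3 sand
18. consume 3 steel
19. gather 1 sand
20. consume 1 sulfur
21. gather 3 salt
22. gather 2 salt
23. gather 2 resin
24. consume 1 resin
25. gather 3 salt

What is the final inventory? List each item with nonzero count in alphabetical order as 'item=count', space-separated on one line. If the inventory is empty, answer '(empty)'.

After 1 (gather 1 salt): salt=1
After 2 (gather 3 sand): salt=1 sand=3
After 3 (consume 1 salt): sand=3
After 4 (gather 1 sand): sand=4
After 5 (gather 3 salt): salt=3 sand=4
After 6 (gather 3 copper): copper=3 salt=3 sand=4
After 7 (consume 3 sand): copper=3 salt=3 sand=1
After 8 (gather 1 resin): copper=3 resin=1 salt=3 sand=1
After 9 (consume 3 salt): copper=3 resin=1 sand=1
After 10 (consume 1 sand): copper=3 resin=1
After 11 (gather 1 salt): copper=3 resin=1 salt=1
After 12 (gather 2 resin): copper=3 resin=3 salt=1
After 13 (gather 3 sulfur): copper=3 resin=3 salt=1 sulfur=3
After 14 (craft steel): copper=3 salt=1 steel=3 sulfur=2
After 15 (gather 3 sand): copper=3 salt=1 sand=3 steel=3 sulfur=2
After 16 (gather 3 salt): copper=3 salt=4 sand=3 steel=3 sulfur=2
After 17 (gather 3 sand): copper=3 salt=4 sand=6 steel=3 sulfur=2
After 18 (consume 3 steel): copper=3 salt=4 sand=6 sulfur=2
After 19 (gather 1 sand): copper=3 salt=4 sand=7 sulfur=2
After 20 (consume 1 sulfur): copper=3 salt=4 sand=7 sulfur=1
After 21 (gather 3 salt): copper=3 salt=7 sand=7 sulfur=1
After 22 (gather 2 salt): copper=3 salt=9 sand=7 sulfur=1
After 23 (gather 2 resin): copper=3 resin=2 salt=9 sand=7 sulfur=1
After 24 (consume 1 resin): copper=3 resin=1 salt=9 sand=7 sulfur=1
After 25 (gather 3 salt): copper=3 resin=1 salt=12 sand=7 sulfur=1

Answer: copper=3 resin=1 salt=12 sand=7 sulfur=1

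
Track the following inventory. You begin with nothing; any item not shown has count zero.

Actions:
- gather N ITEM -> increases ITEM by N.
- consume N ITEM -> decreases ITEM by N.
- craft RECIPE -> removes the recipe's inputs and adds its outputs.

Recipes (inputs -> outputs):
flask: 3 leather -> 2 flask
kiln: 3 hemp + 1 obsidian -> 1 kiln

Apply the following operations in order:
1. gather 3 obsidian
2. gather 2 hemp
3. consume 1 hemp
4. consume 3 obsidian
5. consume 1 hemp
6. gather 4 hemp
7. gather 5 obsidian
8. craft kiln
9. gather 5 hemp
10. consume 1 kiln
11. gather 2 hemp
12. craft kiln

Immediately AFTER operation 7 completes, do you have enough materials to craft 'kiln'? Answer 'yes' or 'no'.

Answer: yes

Derivation:
After 1 (gather 3 obsidian): obsidian=3
After 2 (gather 2 hemp): hemp=2 obsidian=3
After 3 (consume 1 hemp): hemp=1 obsidian=3
After 4 (consume 3 obsidian): hemp=1
After 5 (consume 1 hemp): (empty)
After 6 (gather 4 hemp): hemp=4
After 7 (gather 5 obsidian): hemp=4 obsidian=5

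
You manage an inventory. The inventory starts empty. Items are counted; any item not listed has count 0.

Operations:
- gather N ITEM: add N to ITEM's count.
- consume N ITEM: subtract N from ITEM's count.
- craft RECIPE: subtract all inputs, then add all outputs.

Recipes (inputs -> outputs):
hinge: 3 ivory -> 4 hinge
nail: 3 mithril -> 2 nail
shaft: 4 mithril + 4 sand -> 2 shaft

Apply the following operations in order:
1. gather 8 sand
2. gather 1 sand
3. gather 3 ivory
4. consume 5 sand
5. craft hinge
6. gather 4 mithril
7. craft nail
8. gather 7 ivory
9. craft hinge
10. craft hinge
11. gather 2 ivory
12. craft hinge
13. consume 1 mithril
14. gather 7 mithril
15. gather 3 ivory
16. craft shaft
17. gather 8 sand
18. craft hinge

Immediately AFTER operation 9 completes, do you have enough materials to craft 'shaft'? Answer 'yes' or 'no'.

After 1 (gather 8 sand): sand=8
After 2 (gather 1 sand): sand=9
After 3 (gather 3 ivory): ivory=3 sand=9
After 4 (consume 5 sand): ivory=3 sand=4
After 5 (craft hinge): hinge=4 sand=4
After 6 (gather 4 mithril): hinge=4 mithril=4 sand=4
After 7 (craft nail): hinge=4 mithril=1 nail=2 sand=4
After 8 (gather 7 ivory): hinge=4 ivory=7 mithril=1 nail=2 sand=4
After 9 (craft hinge): hinge=8 ivory=4 mithril=1 nail=2 sand=4

Answer: no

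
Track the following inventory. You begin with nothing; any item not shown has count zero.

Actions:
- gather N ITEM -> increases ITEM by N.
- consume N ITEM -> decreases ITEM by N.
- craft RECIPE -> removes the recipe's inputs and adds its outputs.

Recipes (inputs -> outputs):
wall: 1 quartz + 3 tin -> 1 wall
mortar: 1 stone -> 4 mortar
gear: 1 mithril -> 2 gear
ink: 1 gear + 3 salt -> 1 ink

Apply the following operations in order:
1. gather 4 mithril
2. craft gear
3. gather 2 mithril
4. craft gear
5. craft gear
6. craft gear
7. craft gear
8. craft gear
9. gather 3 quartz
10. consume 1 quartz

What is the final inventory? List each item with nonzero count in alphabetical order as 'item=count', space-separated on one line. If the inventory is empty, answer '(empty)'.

After 1 (gather 4 mithril): mithril=4
After 2 (craft gear): gear=2 mithril=3
After 3 (gather 2 mithril): gear=2 mithril=5
After 4 (craft gear): gear=4 mithril=4
After 5 (craft gear): gear=6 mithril=3
After 6 (craft gear): gear=8 mithril=2
After 7 (craft gear): gear=10 mithril=1
After 8 (craft gear): gear=12
After 9 (gather 3 quartz): gear=12 quartz=3
After 10 (consume 1 quartz): gear=12 quartz=2

Answer: gear=12 quartz=2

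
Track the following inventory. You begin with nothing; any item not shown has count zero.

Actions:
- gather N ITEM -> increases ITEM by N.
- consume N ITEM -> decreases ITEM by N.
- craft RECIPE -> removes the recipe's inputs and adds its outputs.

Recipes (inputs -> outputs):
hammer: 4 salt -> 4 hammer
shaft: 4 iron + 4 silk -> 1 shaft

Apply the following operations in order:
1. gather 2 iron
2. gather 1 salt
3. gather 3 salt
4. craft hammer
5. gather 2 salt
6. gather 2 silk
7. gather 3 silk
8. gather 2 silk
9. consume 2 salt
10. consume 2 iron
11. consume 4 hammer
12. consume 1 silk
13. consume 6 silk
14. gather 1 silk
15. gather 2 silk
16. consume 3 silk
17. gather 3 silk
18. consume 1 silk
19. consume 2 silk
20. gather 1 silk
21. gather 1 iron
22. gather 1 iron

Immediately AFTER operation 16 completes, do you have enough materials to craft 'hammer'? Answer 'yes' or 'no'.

After 1 (gather 2 iron): iron=2
After 2 (gather 1 salt): iron=2 salt=1
After 3 (gather 3 salt): iron=2 salt=4
After 4 (craft hammer): hammer=4 iron=2
After 5 (gather 2 salt): hammer=4 iron=2 salt=2
After 6 (gather 2 silk): hammer=4 iron=2 salt=2 silk=2
After 7 (gather 3 silk): hammer=4 iron=2 salt=2 silk=5
After 8 (gather 2 silk): hammer=4 iron=2 salt=2 silk=7
After 9 (consume 2 salt): hammer=4 iron=2 silk=7
After 10 (consume 2 iron): hammer=4 silk=7
After 11 (consume 4 hammer): silk=7
After 12 (consume 1 silk): silk=6
After 13 (consume 6 silk): (empty)
After 14 (gather 1 silk): silk=1
After 15 (gather 2 silk): silk=3
After 16 (consume 3 silk): (empty)

Answer: no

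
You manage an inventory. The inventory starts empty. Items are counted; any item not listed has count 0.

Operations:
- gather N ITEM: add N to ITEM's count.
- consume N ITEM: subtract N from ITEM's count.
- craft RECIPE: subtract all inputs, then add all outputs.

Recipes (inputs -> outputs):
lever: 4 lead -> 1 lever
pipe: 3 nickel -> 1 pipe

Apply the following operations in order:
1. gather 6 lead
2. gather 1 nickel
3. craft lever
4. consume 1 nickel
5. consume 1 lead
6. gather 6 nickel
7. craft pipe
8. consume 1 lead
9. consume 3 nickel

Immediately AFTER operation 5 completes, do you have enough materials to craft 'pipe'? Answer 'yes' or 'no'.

Answer: no

Derivation:
After 1 (gather 6 lead): lead=6
After 2 (gather 1 nickel): lead=6 nickel=1
After 3 (craft lever): lead=2 lever=1 nickel=1
After 4 (consume 1 nickel): lead=2 lever=1
After 5 (consume 1 lead): lead=1 lever=1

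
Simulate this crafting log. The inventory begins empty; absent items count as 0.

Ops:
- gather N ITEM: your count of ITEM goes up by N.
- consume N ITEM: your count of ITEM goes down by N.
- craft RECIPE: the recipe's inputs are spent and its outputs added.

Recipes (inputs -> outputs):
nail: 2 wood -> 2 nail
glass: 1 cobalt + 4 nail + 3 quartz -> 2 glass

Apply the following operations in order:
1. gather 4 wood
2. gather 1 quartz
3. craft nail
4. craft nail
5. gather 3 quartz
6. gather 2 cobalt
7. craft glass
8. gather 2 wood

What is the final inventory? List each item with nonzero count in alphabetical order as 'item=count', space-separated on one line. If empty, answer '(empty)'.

Answer: cobalt=1 glass=2 quartz=1 wood=2

Derivation:
After 1 (gather 4 wood): wood=4
After 2 (gather 1 quartz): quartz=1 wood=4
After 3 (craft nail): nail=2 quartz=1 wood=2
After 4 (craft nail): nail=4 quartz=1
After 5 (gather 3 quartz): nail=4 quartz=4
After 6 (gather 2 cobalt): cobalt=2 nail=4 quartz=4
After 7 (craft glass): cobalt=1 glass=2 quartz=1
After 8 (gather 2 wood): cobalt=1 glass=2 quartz=1 wood=2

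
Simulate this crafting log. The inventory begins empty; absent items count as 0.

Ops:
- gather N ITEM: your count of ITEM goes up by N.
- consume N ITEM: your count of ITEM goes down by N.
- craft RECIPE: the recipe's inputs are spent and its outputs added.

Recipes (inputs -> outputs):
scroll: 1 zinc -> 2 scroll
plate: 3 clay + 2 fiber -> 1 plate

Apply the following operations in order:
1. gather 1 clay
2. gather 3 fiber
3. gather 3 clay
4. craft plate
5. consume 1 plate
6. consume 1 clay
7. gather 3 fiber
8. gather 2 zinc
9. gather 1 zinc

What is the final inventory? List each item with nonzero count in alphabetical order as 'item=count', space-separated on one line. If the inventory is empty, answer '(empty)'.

After 1 (gather 1 clay): clay=1
After 2 (gather 3 fiber): clay=1 fiber=3
After 3 (gather 3 clay): clay=4 fiber=3
After 4 (craft plate): clay=1 fiber=1 plate=1
After 5 (consume 1 plate): clay=1 fiber=1
After 6 (consume 1 clay): fiber=1
After 7 (gather 3 fiber): fiber=4
After 8 (gather 2 zinc): fiber=4 zinc=2
After 9 (gather 1 zinc): fiber=4 zinc=3

Answer: fiber=4 zinc=3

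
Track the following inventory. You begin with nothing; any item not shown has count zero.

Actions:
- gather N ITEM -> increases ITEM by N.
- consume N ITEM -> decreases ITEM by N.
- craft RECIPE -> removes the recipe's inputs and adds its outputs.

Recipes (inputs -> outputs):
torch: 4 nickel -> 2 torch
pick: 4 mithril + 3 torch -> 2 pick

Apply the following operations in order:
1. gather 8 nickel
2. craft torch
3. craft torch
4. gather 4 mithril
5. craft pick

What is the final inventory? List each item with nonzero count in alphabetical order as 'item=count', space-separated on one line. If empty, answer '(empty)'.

After 1 (gather 8 nickel): nickel=8
After 2 (craft torch): nickel=4 torch=2
After 3 (craft torch): torch=4
After 4 (gather 4 mithril): mithril=4 torch=4
After 5 (craft pick): pick=2 torch=1

Answer: pick=2 torch=1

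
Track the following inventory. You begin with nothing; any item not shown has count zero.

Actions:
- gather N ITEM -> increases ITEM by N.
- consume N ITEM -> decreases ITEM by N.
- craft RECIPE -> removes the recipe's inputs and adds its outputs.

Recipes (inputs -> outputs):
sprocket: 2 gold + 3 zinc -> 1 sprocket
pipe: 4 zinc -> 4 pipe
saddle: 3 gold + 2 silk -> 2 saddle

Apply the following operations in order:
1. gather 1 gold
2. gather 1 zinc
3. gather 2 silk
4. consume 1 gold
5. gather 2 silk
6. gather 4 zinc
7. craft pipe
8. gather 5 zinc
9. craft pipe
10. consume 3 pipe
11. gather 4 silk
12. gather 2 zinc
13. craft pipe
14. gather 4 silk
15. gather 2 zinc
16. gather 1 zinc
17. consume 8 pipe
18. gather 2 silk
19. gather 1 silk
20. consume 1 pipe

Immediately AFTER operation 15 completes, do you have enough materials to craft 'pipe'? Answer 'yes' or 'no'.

After 1 (gather 1 gold): gold=1
After 2 (gather 1 zinc): gold=1 zinc=1
After 3 (gather 2 silk): gold=1 silk=2 zinc=1
After 4 (consume 1 gold): silk=2 zinc=1
After 5 (gather 2 silk): silk=4 zinc=1
After 6 (gather 4 zinc): silk=4 zinc=5
After 7 (craft pipe): pipe=4 silk=4 zinc=1
After 8 (gather 5 zinc): pipe=4 silk=4 zinc=6
After 9 (craft pipe): pipe=8 silk=4 zinc=2
After 10 (consume 3 pipe): pipe=5 silk=4 zinc=2
After 11 (gather 4 silk): pipe=5 silk=8 zinc=2
After 12 (gather 2 zinc): pipe=5 silk=8 zinc=4
After 13 (craft pipe): pipe=9 silk=8
After 14 (gather 4 silk): pipe=9 silk=12
After 15 (gather 2 zinc): pipe=9 silk=12 zinc=2

Answer: no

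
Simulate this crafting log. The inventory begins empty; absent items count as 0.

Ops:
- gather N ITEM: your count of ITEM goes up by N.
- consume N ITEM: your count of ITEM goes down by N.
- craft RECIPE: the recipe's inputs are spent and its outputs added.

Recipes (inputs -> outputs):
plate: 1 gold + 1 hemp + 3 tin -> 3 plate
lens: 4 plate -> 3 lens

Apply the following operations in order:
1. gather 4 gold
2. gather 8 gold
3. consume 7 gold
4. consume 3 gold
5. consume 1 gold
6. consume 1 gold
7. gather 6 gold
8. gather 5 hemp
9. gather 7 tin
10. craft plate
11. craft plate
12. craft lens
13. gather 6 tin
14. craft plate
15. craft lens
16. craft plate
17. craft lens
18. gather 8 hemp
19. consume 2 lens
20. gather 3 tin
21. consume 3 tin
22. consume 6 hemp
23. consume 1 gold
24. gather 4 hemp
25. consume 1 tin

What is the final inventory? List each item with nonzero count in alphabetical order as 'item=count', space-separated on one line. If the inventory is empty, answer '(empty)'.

After 1 (gather 4 gold): gold=4
After 2 (gather 8 gold): gold=12
After 3 (consume 7 gold): gold=5
After 4 (consume 3 gold): gold=2
After 5 (consume 1 gold): gold=1
After 6 (consume 1 gold): (empty)
After 7 (gather 6 gold): gold=6
After 8 (gather 5 hemp): gold=6 hemp=5
After 9 (gather 7 tin): gold=6 hemp=5 tin=7
After 10 (craft plate): gold=5 hemp=4 plate=3 tin=4
After 11 (craft plate): gold=4 hemp=3 plate=6 tin=1
After 12 (craft lens): gold=4 hemp=3 lens=3 plate=2 tin=1
After 13 (gather 6 tin): gold=4 hemp=3 lens=3 plate=2 tin=7
After 14 (craft plate): gold=3 hemp=2 lens=3 plate=5 tin=4
After 15 (craft lens): gold=3 hemp=2 lens=6 plate=1 tin=4
After 16 (craft plate): gold=2 hemp=1 lens=6 plate=4 tin=1
After 17 (craft lens): gold=2 hemp=1 lens=9 tin=1
After 18 (gather 8 hemp): gold=2 hemp=9 lens=9 tin=1
After 19 (consume 2 lens): gold=2 hemp=9 lens=7 tin=1
After 20 (gather 3 tin): gold=2 hemp=9 lens=7 tin=4
After 21 (consume 3 tin): gold=2 hemp=9 lens=7 tin=1
After 22 (consume 6 hemp): gold=2 hemp=3 lens=7 tin=1
After 23 (consume 1 gold): gold=1 hemp=3 lens=7 tin=1
After 24 (gather 4 hemp): gold=1 hemp=7 lens=7 tin=1
After 25 (consume 1 tin): gold=1 hemp=7 lens=7

Answer: gold=1 hemp=7 lens=7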